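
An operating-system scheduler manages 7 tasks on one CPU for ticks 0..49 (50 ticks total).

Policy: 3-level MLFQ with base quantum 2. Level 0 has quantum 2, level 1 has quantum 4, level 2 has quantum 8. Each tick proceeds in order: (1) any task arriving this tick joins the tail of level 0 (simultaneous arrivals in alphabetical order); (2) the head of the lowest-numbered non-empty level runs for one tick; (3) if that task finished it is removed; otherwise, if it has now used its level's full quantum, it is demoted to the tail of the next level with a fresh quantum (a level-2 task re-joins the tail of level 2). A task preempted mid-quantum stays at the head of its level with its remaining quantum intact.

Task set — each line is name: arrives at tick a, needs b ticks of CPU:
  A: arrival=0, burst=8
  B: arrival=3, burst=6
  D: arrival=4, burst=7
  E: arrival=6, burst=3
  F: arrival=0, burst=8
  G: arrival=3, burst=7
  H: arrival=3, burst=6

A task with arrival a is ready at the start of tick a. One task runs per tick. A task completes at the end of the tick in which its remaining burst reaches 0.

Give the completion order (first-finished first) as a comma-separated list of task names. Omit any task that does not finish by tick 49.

completion order = B, H, E, A, F, G, D

t=0: L0/L1/L2 = AF/-/- → run A
t=1: L0/L1/L2 = AF/-/- → run A
t=2: L0/L1/L2 = F/A/- → run F
t=3: L0/L1/L2 = FBGH/A/- → run F
t=4: L0/L1/L2 = BGHD/AF/- → run B
t=5: L0/L1/L2 = BGHD/AF/- → run B
t=6: L0/L1/L2 = GHDE/AFB/- → run G
t=7: L0/L1/L2 = GHDE/AFB/- → run G
t=8: L0/L1/L2 = HDE/AFBG/- → run H
t=9: L0/L1/L2 = HDE/AFBG/- → run H
t=10: L0/L1/L2 = DE/AFBGH/- → run D
t=11: L0/L1/L2 = DE/AFBGH/- → run D
t=12: L0/L1/L2 = E/AFBGHD/- → run E
t=13: L0/L1/L2 = E/AFBGHD/- → run E
t=14: L0/L1/L2 = -/AFBGHDE/- → run A
t=15: L0/L1/L2 = -/AFBGHDE/- → run A
t=16: L0/L1/L2 = -/AFBGHDE/- → run A
t=17: L0/L1/L2 = -/AFBGHDE/- → run A
t=18: L0/L1/L2 = -/FBGHDE/A → run F
t=19: L0/L1/L2 = -/FBGHDE/A → run F
t=20: L0/L1/L2 = -/FBGHDE/A → run F
t=21: L0/L1/L2 = -/FBGHDE/A → run F
t=22: L0/L1/L2 = -/BGHDE/AF → run B
t=23: L0/L1/L2 = -/BGHDE/AF → run B
t=24: L0/L1/L2 = -/BGHDE/AF → run B
t=25: L0/L1/L2 = -/BGHDE/AF → run B
t=26: L0/L1/L2 = -/GHDE/AF → run G
t=27: L0/L1/L2 = -/GHDE/AF → run G
t=28: L0/L1/L2 = -/GHDE/AF → run G
t=29: L0/L1/L2 = -/GHDE/AF → run G
t=30: L0/L1/L2 = -/HDE/AFG → run H
t=31: L0/L1/L2 = -/HDE/AFG → run H
t=32: L0/L1/L2 = -/HDE/AFG → run H
t=33: L0/L1/L2 = -/HDE/AFG → run H
t=34: L0/L1/L2 = -/DE/AFG → run D
t=35: L0/L1/L2 = -/DE/AFG → run D
t=36: L0/L1/L2 = -/DE/AFG → run D
t=37: L0/L1/L2 = -/DE/AFG → run D
t=38: L0/L1/L2 = -/E/AFGD → run E
t=39: L0/L1/L2 = -/-/AFGD → run A
t=40: L0/L1/L2 = -/-/AFGD → run A
t=41: L0/L1/L2 = -/-/FGD → run F
t=42: L0/L1/L2 = -/-/FGD → run F
t=43: L0/L1/L2 = -/-/GD → run G
t=44: L0/L1/L2 = -/-/D → run D
t=45: (idle)
t=46: (idle)
t=47: (idle)
t=48: (idle)
t=49: (idle)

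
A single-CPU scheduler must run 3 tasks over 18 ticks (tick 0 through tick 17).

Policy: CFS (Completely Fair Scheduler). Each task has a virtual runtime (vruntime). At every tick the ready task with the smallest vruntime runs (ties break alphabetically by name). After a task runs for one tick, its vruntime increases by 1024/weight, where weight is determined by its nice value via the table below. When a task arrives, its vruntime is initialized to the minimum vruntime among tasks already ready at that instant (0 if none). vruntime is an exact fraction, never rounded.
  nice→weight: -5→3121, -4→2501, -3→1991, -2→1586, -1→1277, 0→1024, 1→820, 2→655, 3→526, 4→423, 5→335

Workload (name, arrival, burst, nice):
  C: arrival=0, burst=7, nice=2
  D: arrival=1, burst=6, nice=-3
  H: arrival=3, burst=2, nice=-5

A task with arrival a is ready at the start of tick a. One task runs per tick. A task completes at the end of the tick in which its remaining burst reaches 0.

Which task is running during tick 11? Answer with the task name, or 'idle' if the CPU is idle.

t=0: vr[C=0] → run C
t=1: vr[C=1024/655 D=1024/655] → run C
t=2: vr[C=2048/655 D=1024/655] → run D
t=3: vr[C=2048/655 D=2709504/1304105 H=2709504/1304105] → run D
t=4: vr[C=2048/655 D=3380224/1304105 H=2709504/1304105] → run H
t=5: vr[C=2048/655 D=3380224/1304105 H=9791765504/4070111705] → run H
t=6: vr[C=2048/655 D=3380224/1304105] → run D
t=7: vr[C=2048/655 D=4050944/1304105] → run D
t=8: vr[C=2048/655 D=4721664/1304105] → run C
t=9: vr[C=3072/655 D=4721664/1304105] → run D
t=10: vr[C=3072/655 D=5392384/1304105] → run D
t=11: vr[C=3072/655] → run C
t=12: vr[C=4096/655] → run C
t=13: vr[C=1024/131] → run C
t=14: vr[C=6144/655] → run C
t=15: (idle)
t=16: (idle)
t=17: (idle)

running at tick 11 = C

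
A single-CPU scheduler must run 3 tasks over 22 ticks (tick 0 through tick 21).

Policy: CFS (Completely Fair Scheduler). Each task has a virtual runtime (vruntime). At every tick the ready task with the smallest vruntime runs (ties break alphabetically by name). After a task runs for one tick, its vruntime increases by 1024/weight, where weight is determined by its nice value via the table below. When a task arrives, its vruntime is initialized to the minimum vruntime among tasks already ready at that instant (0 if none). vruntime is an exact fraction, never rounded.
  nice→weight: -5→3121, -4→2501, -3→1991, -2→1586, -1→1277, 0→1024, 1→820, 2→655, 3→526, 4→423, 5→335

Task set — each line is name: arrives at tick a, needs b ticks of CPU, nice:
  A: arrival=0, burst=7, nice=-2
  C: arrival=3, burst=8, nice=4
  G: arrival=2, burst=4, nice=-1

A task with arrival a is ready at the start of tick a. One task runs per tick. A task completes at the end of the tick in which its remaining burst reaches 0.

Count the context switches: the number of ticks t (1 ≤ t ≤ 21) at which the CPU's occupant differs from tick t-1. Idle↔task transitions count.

context switches = 12

t=0: vr[A=0] → run A
t=1: vr[A=512/793] → run A
t=2: vr[A=1024/793 G=1024/793] → run A
t=3: vr[A=1536/793 C=1024/793 G=1024/793] → run C
t=4: vr[A=1536/793 C=1245184/335439 G=1024/793] → run G
t=5: vr[A=1536/793 C=1245184/335439 G=2119680/1012661] → run A
t=6: vr[A=2048/793 C=1245184/335439 G=2119680/1012661] → run G
t=7: vr[A=2048/793 C=1245184/335439 G=2931712/1012661] → run A
t=8: vr[A=2560/793 C=1245184/335439 G=2931712/1012661] → run G
t=9: vr[A=2560/793 C=1245184/335439 G=3743744/1012661] → run A
t=10: vr[A=3072/793 C=1245184/335439 G=3743744/1012661] → run G
t=11: vr[A=3072/793 C=1245184/335439] → run C
t=12: vr[A=3072/793 C=2057216/335439] → run A
t=13: vr[C=2057216/335439] → run C
t=14: vr[C=956416/111813] → run C
t=15: vr[C=3681280/335439] → run C
t=16: vr[C=4493312/335439] → run C
t=17: vr[C=1768448/111813] → run C
t=18: vr[C=6117376/335439] → run C
t=19: (idle)
t=20: (idle)
t=21: (idle)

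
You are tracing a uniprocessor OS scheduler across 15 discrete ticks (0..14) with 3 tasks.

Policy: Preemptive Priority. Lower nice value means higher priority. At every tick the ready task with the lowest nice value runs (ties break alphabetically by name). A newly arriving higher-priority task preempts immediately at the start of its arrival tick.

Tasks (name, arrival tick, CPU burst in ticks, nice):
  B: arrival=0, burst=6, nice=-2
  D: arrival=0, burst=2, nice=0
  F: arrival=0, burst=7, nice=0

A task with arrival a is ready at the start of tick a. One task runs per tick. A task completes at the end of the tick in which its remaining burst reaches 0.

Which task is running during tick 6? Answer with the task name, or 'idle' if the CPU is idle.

running at tick 6 = D

t=0: ready={B,D,F} → run B
t=1: ready={B,D,F} → run B
t=2: ready={B,D,F} → run B
t=3: ready={B,D,F} → run B
t=4: ready={B,D,F} → run B
t=5: ready={B,D,F} → run B
t=6: ready={D,F} → run D
t=7: ready={D,F} → run D
t=8: ready={F} → run F
t=9: ready={F} → run F
t=10: ready={F} → run F
t=11: ready={F} → run F
t=12: ready={F} → run F
t=13: ready={F} → run F
t=14: ready={F} → run F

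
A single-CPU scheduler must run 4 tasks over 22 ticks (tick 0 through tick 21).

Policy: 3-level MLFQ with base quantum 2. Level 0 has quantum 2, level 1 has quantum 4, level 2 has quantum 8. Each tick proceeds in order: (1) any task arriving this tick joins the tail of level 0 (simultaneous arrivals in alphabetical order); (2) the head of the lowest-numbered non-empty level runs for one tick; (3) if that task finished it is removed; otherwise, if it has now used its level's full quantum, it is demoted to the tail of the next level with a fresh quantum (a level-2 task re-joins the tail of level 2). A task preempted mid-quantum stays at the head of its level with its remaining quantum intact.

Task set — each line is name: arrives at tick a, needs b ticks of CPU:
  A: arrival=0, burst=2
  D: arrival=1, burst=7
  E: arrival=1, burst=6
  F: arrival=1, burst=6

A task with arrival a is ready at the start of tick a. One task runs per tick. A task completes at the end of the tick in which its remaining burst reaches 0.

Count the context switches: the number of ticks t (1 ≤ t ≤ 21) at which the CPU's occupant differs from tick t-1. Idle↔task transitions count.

t=0: L0/L1/L2 = A/-/- → run A
t=1: L0/L1/L2 = ADEF/-/- → run A
t=2: L0/L1/L2 = DEF/-/- → run D
t=3: L0/L1/L2 = DEF/-/- → run D
t=4: L0/L1/L2 = EF/D/- → run E
t=5: L0/L1/L2 = EF/D/- → run E
t=6: L0/L1/L2 = F/DE/- → run F
t=7: L0/L1/L2 = F/DE/- → run F
t=8: L0/L1/L2 = -/DEF/- → run D
t=9: L0/L1/L2 = -/DEF/- → run D
t=10: L0/L1/L2 = -/DEF/- → run D
t=11: L0/L1/L2 = -/DEF/- → run D
t=12: L0/L1/L2 = -/EF/D → run E
t=13: L0/L1/L2 = -/EF/D → run E
t=14: L0/L1/L2 = -/EF/D → run E
t=15: L0/L1/L2 = -/EF/D → run E
t=16: L0/L1/L2 = -/F/D → run F
t=17: L0/L1/L2 = -/F/D → run F
t=18: L0/L1/L2 = -/F/D → run F
t=19: L0/L1/L2 = -/F/D → run F
t=20: L0/L1/L2 = -/-/D → run D
t=21: (idle)

context switches = 8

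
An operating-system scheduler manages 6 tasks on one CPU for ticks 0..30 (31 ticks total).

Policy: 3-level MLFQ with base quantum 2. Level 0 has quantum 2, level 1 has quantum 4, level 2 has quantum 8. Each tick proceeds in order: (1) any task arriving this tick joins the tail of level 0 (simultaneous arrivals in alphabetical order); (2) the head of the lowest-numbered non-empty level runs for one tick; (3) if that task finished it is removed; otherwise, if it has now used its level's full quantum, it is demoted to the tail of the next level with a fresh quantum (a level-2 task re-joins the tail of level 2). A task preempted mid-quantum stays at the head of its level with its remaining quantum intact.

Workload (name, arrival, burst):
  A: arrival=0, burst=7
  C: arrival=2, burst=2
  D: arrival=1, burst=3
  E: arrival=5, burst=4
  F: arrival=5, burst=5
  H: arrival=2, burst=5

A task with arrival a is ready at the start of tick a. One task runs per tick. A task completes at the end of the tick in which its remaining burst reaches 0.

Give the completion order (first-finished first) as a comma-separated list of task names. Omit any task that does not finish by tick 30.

completion order = C, D, H, E, F, A

t=0: L0/L1/L2 = A/-/- → run A
t=1: L0/L1/L2 = AD/-/- → run A
t=2: L0/L1/L2 = DCH/A/- → run D
t=3: L0/L1/L2 = DCH/A/- → run D
t=4: L0/L1/L2 = CH/AD/- → run C
t=5: L0/L1/L2 = CHEF/AD/- → run C
t=6: L0/L1/L2 = HEF/AD/- → run H
t=7: L0/L1/L2 = HEF/AD/- → run H
t=8: L0/L1/L2 = EF/ADH/- → run E
t=9: L0/L1/L2 = EF/ADH/- → run E
t=10: L0/L1/L2 = F/ADHE/- → run F
t=11: L0/L1/L2 = F/ADHE/- → run F
t=12: L0/L1/L2 = -/ADHEF/- → run A
t=13: L0/L1/L2 = -/ADHEF/- → run A
t=14: L0/L1/L2 = -/ADHEF/- → run A
t=15: L0/L1/L2 = -/ADHEF/- → run A
t=16: L0/L1/L2 = -/DHEF/A → run D
t=17: L0/L1/L2 = -/HEF/A → run H
t=18: L0/L1/L2 = -/HEF/A → run H
t=19: L0/L1/L2 = -/HEF/A → run H
t=20: L0/L1/L2 = -/EF/A → run E
t=21: L0/L1/L2 = -/EF/A → run E
t=22: L0/L1/L2 = -/F/A → run F
t=23: L0/L1/L2 = -/F/A → run F
t=24: L0/L1/L2 = -/F/A → run F
t=25: L0/L1/L2 = -/-/A → run A
t=26: (idle)
t=27: (idle)
t=28: (idle)
t=29: (idle)
t=30: (idle)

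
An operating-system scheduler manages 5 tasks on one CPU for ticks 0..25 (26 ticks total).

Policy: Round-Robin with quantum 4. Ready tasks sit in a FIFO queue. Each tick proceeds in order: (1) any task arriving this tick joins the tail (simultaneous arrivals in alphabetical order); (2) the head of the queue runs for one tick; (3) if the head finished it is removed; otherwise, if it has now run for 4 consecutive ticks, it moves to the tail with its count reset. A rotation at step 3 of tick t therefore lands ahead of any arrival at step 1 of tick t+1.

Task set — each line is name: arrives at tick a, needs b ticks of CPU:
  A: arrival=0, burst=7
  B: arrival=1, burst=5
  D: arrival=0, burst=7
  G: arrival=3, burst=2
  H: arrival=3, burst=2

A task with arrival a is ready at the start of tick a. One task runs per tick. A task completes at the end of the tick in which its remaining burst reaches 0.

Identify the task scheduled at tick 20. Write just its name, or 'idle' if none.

t=0: queue=[A,D] q_used=0 → run A
t=1: queue=[A,D,B] q_used=1 → run A
t=2: queue=[A,D,B] q_used=2 → run A
t=3: queue=[A,D,B,G,H] q_used=3 → run A
t=4: queue=[D,B,G,H,A] q_used=0 → run D
t=5: queue=[D,B,G,H,A] q_used=1 → run D
t=6: queue=[D,B,G,H,A] q_used=2 → run D
t=7: queue=[D,B,G,H,A] q_used=3 → run D
t=8: queue=[B,G,H,A,D] q_used=0 → run B
t=9: queue=[B,G,H,A,D] q_used=1 → run B
t=10: queue=[B,G,H,A,D] q_used=2 → run B
t=11: queue=[B,G,H,A,D] q_used=3 → run B
t=12: queue=[G,H,A,D,B] q_used=0 → run G
t=13: queue=[G,H,A,D,B] q_used=1 → run G
t=14: queue=[H,A,D,B] q_used=0 → run H
t=15: queue=[H,A,D,B] q_used=1 → run H
t=16: queue=[A,D,B] q_used=0 → run A
t=17: queue=[A,D,B] q_used=1 → run A
t=18: queue=[A,D,B] q_used=2 → run A
t=19: queue=[D,B] q_used=0 → run D
t=20: queue=[D,B] q_used=1 → run D
t=21: queue=[D,B] q_used=2 → run D
t=22: queue=[B] q_used=0 → run B
t=23: (idle)
t=24: (idle)
t=25: (idle)

running at tick 20 = D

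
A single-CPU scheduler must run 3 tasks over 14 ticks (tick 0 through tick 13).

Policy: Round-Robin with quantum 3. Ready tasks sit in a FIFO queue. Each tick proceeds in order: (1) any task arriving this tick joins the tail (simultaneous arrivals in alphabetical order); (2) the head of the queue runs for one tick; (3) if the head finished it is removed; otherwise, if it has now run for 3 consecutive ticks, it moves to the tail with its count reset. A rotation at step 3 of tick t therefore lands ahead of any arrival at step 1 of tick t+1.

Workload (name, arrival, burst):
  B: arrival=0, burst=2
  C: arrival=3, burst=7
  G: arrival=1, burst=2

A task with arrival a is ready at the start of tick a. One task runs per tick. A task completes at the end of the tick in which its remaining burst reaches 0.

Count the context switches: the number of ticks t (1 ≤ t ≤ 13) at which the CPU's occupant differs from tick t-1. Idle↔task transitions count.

t=0: queue=[B] q_used=0 → run B
t=1: queue=[B,G] q_used=1 → run B
t=2: queue=[G] q_used=0 → run G
t=3: queue=[G,C] q_used=1 → run G
t=4: queue=[C] q_used=0 → run C
t=5: queue=[C] q_used=1 → run C
t=6: queue=[C] q_used=2 → run C
t=7: queue=[C] q_used=0 → run C
t=8: queue=[C] q_used=1 → run C
t=9: queue=[C] q_used=2 → run C
t=10: queue=[C] q_used=0 → run C
t=11: (idle)
t=12: (idle)
t=13: (idle)

context switches = 3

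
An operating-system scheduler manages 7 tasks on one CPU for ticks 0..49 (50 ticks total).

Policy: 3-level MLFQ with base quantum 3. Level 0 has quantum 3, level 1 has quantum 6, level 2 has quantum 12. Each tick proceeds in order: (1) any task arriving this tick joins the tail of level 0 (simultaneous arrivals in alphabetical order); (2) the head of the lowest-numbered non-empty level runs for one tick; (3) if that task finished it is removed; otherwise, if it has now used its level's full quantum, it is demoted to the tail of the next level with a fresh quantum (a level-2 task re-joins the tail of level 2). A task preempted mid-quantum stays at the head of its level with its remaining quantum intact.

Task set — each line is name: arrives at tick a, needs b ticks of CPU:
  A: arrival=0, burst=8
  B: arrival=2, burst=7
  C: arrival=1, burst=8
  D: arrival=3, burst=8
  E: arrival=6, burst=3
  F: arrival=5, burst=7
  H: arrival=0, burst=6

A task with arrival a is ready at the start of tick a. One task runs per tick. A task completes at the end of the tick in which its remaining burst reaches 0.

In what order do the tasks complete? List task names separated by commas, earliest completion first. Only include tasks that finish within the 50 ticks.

t=0: L0/L1/L2 = AH/-/- → run A
t=1: L0/L1/L2 = AHC/-/- → run A
t=2: L0/L1/L2 = AHCB/-/- → run A
t=3: L0/L1/L2 = HCBD/A/- → run H
t=4: L0/L1/L2 = HCBD/A/- → run H
t=5: L0/L1/L2 = HCBDF/A/- → run H
t=6: L0/L1/L2 = CBDFE/AH/- → run C
t=7: L0/L1/L2 = CBDFE/AH/- → run C
t=8: L0/L1/L2 = CBDFE/AH/- → run C
t=9: L0/L1/L2 = BDFE/AHC/- → run B
t=10: L0/L1/L2 = BDFE/AHC/- → run B
t=11: L0/L1/L2 = BDFE/AHC/- → run B
t=12: L0/L1/L2 = DFE/AHCB/- → run D
t=13: L0/L1/L2 = DFE/AHCB/- → run D
t=14: L0/L1/L2 = DFE/AHCB/- → run D
t=15: L0/L1/L2 = FE/AHCBD/- → run F
t=16: L0/L1/L2 = FE/AHCBD/- → run F
t=17: L0/L1/L2 = FE/AHCBD/- → run F
t=18: L0/L1/L2 = E/AHCBDF/- → run E
t=19: L0/L1/L2 = E/AHCBDF/- → run E
t=20: L0/L1/L2 = E/AHCBDF/- → run E
t=21: L0/L1/L2 = -/AHCBDF/- → run A
t=22: L0/L1/L2 = -/AHCBDF/- → run A
t=23: L0/L1/L2 = -/AHCBDF/- → run A
t=24: L0/L1/L2 = -/AHCBDF/- → run A
t=25: L0/L1/L2 = -/AHCBDF/- → run A
t=26: L0/L1/L2 = -/HCBDF/- → run H
t=27: L0/L1/L2 = -/HCBDF/- → run H
t=28: L0/L1/L2 = -/HCBDF/- → run H
t=29: L0/L1/L2 = -/CBDF/- → run C
t=30: L0/L1/L2 = -/CBDF/- → run C
t=31: L0/L1/L2 = -/CBDF/- → run C
t=32: L0/L1/L2 = -/CBDF/- → run C
t=33: L0/L1/L2 = -/CBDF/- → run C
t=34: L0/L1/L2 = -/BDF/- → run B
t=35: L0/L1/L2 = -/BDF/- → run B
t=36: L0/L1/L2 = -/BDF/- → run B
t=37: L0/L1/L2 = -/BDF/- → run B
t=38: L0/L1/L2 = -/DF/- → run D
t=39: L0/L1/L2 = -/DF/- → run D
t=40: L0/L1/L2 = -/DF/- → run D
t=41: L0/L1/L2 = -/DF/- → run D
t=42: L0/L1/L2 = -/DF/- → run D
t=43: L0/L1/L2 = -/F/- → run F
t=44: L0/L1/L2 = -/F/- → run F
t=45: L0/L1/L2 = -/F/- → run F
t=46: L0/L1/L2 = -/F/- → run F
t=47: (idle)
t=48: (idle)
t=49: (idle)

completion order = E, A, H, C, B, D, F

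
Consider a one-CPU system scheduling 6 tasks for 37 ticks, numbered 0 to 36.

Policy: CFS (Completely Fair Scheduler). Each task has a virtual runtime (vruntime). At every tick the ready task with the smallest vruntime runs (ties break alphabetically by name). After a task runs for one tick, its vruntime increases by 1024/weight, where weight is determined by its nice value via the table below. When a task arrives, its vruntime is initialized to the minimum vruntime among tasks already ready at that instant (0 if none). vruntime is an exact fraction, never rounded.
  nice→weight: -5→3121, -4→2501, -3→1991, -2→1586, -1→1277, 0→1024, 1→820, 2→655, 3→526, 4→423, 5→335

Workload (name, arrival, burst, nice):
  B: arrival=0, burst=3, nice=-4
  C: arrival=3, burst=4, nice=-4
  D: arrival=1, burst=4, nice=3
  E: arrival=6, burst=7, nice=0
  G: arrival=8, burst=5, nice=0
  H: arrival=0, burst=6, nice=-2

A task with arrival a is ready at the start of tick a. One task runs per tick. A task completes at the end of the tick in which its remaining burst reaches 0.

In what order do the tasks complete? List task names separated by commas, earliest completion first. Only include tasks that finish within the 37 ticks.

t=0: vr[B=0 H=0] → run B
t=1: vr[B=1024/2501 D=0 H=0] → run D
t=2: vr[B=1024/2501 D=512/263 H=0] → run H
t=3: vr[B=1024/2501 C=1024/2501 D=512/263 H=512/793] → run B
t=4: vr[B=2048/2501 C=1024/2501 D=512/263 H=512/793] → run C
t=5: vr[B=2048/2501 C=2048/2501 D=512/263 H=512/793] → run H
t=6: vr[B=2048/2501 C=2048/2501 D=512/263 E=2048/2501 H=1024/793] → run B
t=7: vr[C=2048/2501 D=512/263 E=2048/2501 H=1024/793] → run C
t=8: vr[C=3072/2501 D=512/263 E=2048/2501 G=2048/2501 H=1024/793] → run E
t=9: vr[C=3072/2501 D=512/263 E=4549/2501 G=2048/2501 H=1024/793] → run G
t=10: vr[C=3072/2501 D=512/263 E=4549/2501 G=4549/2501 H=1024/793] → run C
t=11: vr[C=4096/2501 D=512/263 E=4549/2501 G=4549/2501 H=1024/793] → run H
t=12: vr[C=4096/2501 D=512/263 E=4549/2501 G=4549/2501 H=1536/793] → run C
t=13: vr[D=512/263 E=4549/2501 G=4549/2501 H=1536/793] → run E
t=14: vr[D=512/263 E=7050/2501 G=4549/2501 H=1536/793] → run G
t=15: vr[D=512/263 E=7050/2501 G=7050/2501 H=1536/793] → run H
t=16: vr[D=512/263 E=7050/2501 G=7050/2501 H=2048/793] → run D
t=17: vr[D=1024/263 E=7050/2501 G=7050/2501 H=2048/793] → run H
t=18: vr[D=1024/263 E=7050/2501 G=7050/2501 H=2560/793] → run E
t=19: vr[D=1024/263 E=9551/2501 G=7050/2501 H=2560/793] → run G
t=20: vr[D=1024/263 E=9551/2501 G=9551/2501 H=2560/793] → run H
t=21: vr[D=1024/263 E=9551/2501 G=9551/2501] → run E
t=22: vr[D=1024/263 E=12052/2501 G=9551/2501] → run G
t=23: vr[D=1024/263 E=12052/2501 G=12052/2501] → run D
t=24: vr[D=1536/263 E=12052/2501 G=12052/2501] → run E
t=25: vr[D=1536/263 E=14553/2501 G=12052/2501] → run G
t=26: vr[D=1536/263 E=14553/2501] → run E
t=27: vr[D=1536/263 E=17054/2501] → run D
t=28: vr[E=17054/2501] → run E
t=29: (idle)
t=30: (idle)
t=31: (idle)
t=32: (idle)
t=33: (idle)
t=34: (idle)
t=35: (idle)
t=36: (idle)

completion order = B, C, H, G, D, E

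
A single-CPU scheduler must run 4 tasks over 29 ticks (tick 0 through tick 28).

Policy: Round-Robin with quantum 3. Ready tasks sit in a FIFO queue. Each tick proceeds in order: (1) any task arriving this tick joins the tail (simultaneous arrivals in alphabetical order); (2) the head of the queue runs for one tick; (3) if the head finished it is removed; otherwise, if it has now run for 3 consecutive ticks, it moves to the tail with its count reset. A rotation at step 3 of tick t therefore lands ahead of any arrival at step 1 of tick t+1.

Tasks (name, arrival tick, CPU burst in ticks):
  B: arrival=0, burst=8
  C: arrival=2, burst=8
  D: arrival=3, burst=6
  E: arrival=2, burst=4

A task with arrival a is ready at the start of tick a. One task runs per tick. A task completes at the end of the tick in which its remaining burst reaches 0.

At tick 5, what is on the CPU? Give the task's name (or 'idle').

running at tick 5 = C

t=0: queue=[B] q_used=0 → run B
t=1: queue=[B] q_used=1 → run B
t=2: queue=[B,C,E] q_used=2 → run B
t=3: queue=[C,E,B,D] q_used=0 → run C
t=4: queue=[C,E,B,D] q_used=1 → run C
t=5: queue=[C,E,B,D] q_used=2 → run C
t=6: queue=[E,B,D,C] q_used=0 → run E
t=7: queue=[E,B,D,C] q_used=1 → run E
t=8: queue=[E,B,D,C] q_used=2 → run E
t=9: queue=[B,D,C,E] q_used=0 → run B
t=10: queue=[B,D,C,E] q_used=1 → run B
t=11: queue=[B,D,C,E] q_used=2 → run B
t=12: queue=[D,C,E,B] q_used=0 → run D
t=13: queue=[D,C,E,B] q_used=1 → run D
t=14: queue=[D,C,E,B] q_used=2 → run D
t=15: queue=[C,E,B,D] q_used=0 → run C
t=16: queue=[C,E,B,D] q_used=1 → run C
t=17: queue=[C,E,B,D] q_used=2 → run C
t=18: queue=[E,B,D,C] q_used=0 → run E
t=19: queue=[B,D,C] q_used=0 → run B
t=20: queue=[B,D,C] q_used=1 → run B
t=21: queue=[D,C] q_used=0 → run D
t=22: queue=[D,C] q_used=1 → run D
t=23: queue=[D,C] q_used=2 → run D
t=24: queue=[C] q_used=0 → run C
t=25: queue=[C] q_used=1 → run C
t=26: (idle)
t=27: (idle)
t=28: (idle)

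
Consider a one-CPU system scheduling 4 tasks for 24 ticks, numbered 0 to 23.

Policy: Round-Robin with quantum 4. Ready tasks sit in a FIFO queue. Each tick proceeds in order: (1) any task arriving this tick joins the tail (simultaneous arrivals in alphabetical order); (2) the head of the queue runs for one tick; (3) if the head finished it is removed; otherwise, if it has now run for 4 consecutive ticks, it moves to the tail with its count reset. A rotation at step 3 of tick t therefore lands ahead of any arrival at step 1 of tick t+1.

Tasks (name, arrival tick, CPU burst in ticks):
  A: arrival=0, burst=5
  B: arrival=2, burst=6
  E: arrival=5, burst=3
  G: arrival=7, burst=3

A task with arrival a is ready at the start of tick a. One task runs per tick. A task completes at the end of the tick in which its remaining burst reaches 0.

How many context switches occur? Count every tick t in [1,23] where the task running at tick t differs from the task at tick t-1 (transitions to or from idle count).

t=0: queue=[A] q_used=0 → run A
t=1: queue=[A] q_used=1 → run A
t=2: queue=[A,B] q_used=2 → run A
t=3: queue=[A,B] q_used=3 → run A
t=4: queue=[B,A] q_used=0 → run B
t=5: queue=[B,A,E] q_used=1 → run B
t=6: queue=[B,A,E] q_used=2 → run B
t=7: queue=[B,A,E,G] q_used=3 → run B
t=8: queue=[A,E,G,B] q_used=0 → run A
t=9: queue=[E,G,B] q_used=0 → run E
t=10: queue=[E,G,B] q_used=1 → run E
t=11: queue=[E,G,B] q_used=2 → run E
t=12: queue=[G,B] q_used=0 → run G
t=13: queue=[G,B] q_used=1 → run G
t=14: queue=[G,B] q_used=2 → run G
t=15: queue=[B] q_used=0 → run B
t=16: queue=[B] q_used=1 → run B
t=17: (idle)
t=18: (idle)
t=19: (idle)
t=20: (idle)
t=21: (idle)
t=22: (idle)
t=23: (idle)

context switches = 6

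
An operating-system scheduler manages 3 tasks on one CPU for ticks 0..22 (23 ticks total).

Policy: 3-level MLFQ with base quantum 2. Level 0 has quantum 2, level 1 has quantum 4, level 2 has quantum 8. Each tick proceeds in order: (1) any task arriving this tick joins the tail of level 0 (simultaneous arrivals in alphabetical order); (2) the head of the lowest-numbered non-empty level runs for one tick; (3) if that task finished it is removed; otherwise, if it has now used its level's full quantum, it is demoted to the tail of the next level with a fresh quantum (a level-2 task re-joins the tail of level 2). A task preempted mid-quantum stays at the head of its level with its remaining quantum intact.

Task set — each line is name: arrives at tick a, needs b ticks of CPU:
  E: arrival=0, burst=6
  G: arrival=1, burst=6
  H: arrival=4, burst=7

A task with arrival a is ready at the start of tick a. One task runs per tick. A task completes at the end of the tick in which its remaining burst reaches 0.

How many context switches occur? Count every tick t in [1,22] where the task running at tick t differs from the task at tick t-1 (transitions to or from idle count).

context switches = 6

t=0: L0/L1/L2 = E/-/- → run E
t=1: L0/L1/L2 = EG/-/- → run E
t=2: L0/L1/L2 = G/E/- → run G
t=3: L0/L1/L2 = G/E/- → run G
t=4: L0/L1/L2 = H/EG/- → run H
t=5: L0/L1/L2 = H/EG/- → run H
t=6: L0/L1/L2 = -/EGH/- → run E
t=7: L0/L1/L2 = -/EGH/- → run E
t=8: L0/L1/L2 = -/EGH/- → run E
t=9: L0/L1/L2 = -/EGH/- → run E
t=10: L0/L1/L2 = -/GH/- → run G
t=11: L0/L1/L2 = -/GH/- → run G
t=12: L0/L1/L2 = -/GH/- → run G
t=13: L0/L1/L2 = -/GH/- → run G
t=14: L0/L1/L2 = -/H/- → run H
t=15: L0/L1/L2 = -/H/- → run H
t=16: L0/L1/L2 = -/H/- → run H
t=17: L0/L1/L2 = -/H/- → run H
t=18: L0/L1/L2 = -/-/H → run H
t=19: (idle)
t=20: (idle)
t=21: (idle)
t=22: (idle)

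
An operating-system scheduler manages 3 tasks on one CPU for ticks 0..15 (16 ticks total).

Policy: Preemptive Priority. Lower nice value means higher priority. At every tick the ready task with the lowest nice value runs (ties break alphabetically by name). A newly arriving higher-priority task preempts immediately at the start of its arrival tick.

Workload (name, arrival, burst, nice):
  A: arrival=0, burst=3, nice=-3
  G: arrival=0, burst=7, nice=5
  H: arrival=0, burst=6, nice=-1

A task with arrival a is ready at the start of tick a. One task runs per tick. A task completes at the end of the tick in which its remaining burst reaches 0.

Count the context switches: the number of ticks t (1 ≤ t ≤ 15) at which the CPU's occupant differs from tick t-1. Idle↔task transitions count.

context switches = 2

t=0: ready={A,G,H} → run A
t=1: ready={A,G,H} → run A
t=2: ready={A,G,H} → run A
t=3: ready={G,H} → run H
t=4: ready={G,H} → run H
t=5: ready={G,H} → run H
t=6: ready={G,H} → run H
t=7: ready={G,H} → run H
t=8: ready={G,H} → run H
t=9: ready={G} → run G
t=10: ready={G} → run G
t=11: ready={G} → run G
t=12: ready={G} → run G
t=13: ready={G} → run G
t=14: ready={G} → run G
t=15: ready={G} → run G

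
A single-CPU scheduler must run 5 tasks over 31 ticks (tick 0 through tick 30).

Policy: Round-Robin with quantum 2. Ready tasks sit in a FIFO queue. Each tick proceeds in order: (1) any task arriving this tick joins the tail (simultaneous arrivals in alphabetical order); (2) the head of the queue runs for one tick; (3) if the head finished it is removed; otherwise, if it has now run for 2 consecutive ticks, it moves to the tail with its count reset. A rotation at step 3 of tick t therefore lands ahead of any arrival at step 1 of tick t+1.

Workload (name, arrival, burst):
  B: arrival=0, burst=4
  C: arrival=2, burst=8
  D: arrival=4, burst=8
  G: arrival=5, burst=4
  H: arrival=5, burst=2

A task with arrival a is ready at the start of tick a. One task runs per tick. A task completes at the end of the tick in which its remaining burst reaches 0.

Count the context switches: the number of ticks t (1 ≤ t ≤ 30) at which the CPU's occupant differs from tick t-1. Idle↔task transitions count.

context switches = 12

t=0: queue=[B] q_used=0 → run B
t=1: queue=[B] q_used=1 → run B
t=2: queue=[B,C] q_used=0 → run B
t=3: queue=[B,C] q_used=1 → run B
t=4: queue=[C,D] q_used=0 → run C
t=5: queue=[C,D,G,H] q_used=1 → run C
t=6: queue=[D,G,H,C] q_used=0 → run D
t=7: queue=[D,G,H,C] q_used=1 → run D
t=8: queue=[G,H,C,D] q_used=0 → run G
t=9: queue=[G,H,C,D] q_used=1 → run G
t=10: queue=[H,C,D,G] q_used=0 → run H
t=11: queue=[H,C,D,G] q_used=1 → run H
t=12: queue=[C,D,G] q_used=0 → run C
t=13: queue=[C,D,G] q_used=1 → run C
t=14: queue=[D,G,C] q_used=0 → run D
t=15: queue=[D,G,C] q_used=1 → run D
t=16: queue=[G,C,D] q_used=0 → run G
t=17: queue=[G,C,D] q_used=1 → run G
t=18: queue=[C,D] q_used=0 → run C
t=19: queue=[C,D] q_used=1 → run C
t=20: queue=[D,C] q_used=0 → run D
t=21: queue=[D,C] q_used=1 → run D
t=22: queue=[C,D] q_used=0 → run C
t=23: queue=[C,D] q_used=1 → run C
t=24: queue=[D] q_used=0 → run D
t=25: queue=[D] q_used=1 → run D
t=26: (idle)
t=27: (idle)
t=28: (idle)
t=29: (idle)
t=30: (idle)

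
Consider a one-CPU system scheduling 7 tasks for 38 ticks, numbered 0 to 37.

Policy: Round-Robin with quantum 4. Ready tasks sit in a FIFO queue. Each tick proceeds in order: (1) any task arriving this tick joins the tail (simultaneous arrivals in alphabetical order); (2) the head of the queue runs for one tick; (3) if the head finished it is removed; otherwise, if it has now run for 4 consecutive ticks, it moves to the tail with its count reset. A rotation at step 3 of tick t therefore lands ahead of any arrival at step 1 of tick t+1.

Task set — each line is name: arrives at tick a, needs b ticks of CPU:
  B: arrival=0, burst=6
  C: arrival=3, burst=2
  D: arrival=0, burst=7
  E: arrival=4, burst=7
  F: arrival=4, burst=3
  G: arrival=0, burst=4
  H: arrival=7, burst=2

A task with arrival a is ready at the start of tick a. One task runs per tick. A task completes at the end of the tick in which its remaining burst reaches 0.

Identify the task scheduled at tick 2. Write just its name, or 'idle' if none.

t=0: queue=[B,D,G] q_used=0 → run B
t=1: queue=[B,D,G] q_used=1 → run B
t=2: queue=[B,D,G] q_used=2 → run B
t=3: queue=[B,D,G,C] q_used=3 → run B
t=4: queue=[D,G,C,B,E,F] q_used=0 → run D
t=5: queue=[D,G,C,B,E,F] q_used=1 → run D
t=6: queue=[D,G,C,B,E,F] q_used=2 → run D
t=7: queue=[D,G,C,B,E,F,H] q_used=3 → run D
t=8: queue=[G,C,B,E,F,H,D] q_used=0 → run G
t=9: queue=[G,C,B,E,F,H,D] q_used=1 → run G
t=10: queue=[G,C,B,E,F,H,D] q_used=2 → run G
t=11: queue=[G,C,B,E,F,H,D] q_used=3 → run G
t=12: queue=[C,B,E,F,H,D] q_used=0 → run C
t=13: queue=[C,B,E,F,H,D] q_used=1 → run C
t=14: queue=[B,E,F,H,D] q_used=0 → run B
t=15: queue=[B,E,F,H,D] q_used=1 → run B
t=16: queue=[E,F,H,D] q_used=0 → run E
t=17: queue=[E,F,H,D] q_used=1 → run E
t=18: queue=[E,F,H,D] q_used=2 → run E
t=19: queue=[E,F,H,D] q_used=3 → run E
t=20: queue=[F,H,D,E] q_used=0 → run F
t=21: queue=[F,H,D,E] q_used=1 → run F
t=22: queue=[F,H,D,E] q_used=2 → run F
t=23: queue=[H,D,E] q_used=0 → run H
t=24: queue=[H,D,E] q_used=1 → run H
t=25: queue=[D,E] q_used=0 → run D
t=26: queue=[D,E] q_used=1 → run D
t=27: queue=[D,E] q_used=2 → run D
t=28: queue=[E] q_used=0 → run E
t=29: queue=[E] q_used=1 → run E
t=30: queue=[E] q_used=2 → run E
t=31: (idle)
t=32: (idle)
t=33: (idle)
t=34: (idle)
t=35: (idle)
t=36: (idle)
t=37: (idle)

running at tick 2 = B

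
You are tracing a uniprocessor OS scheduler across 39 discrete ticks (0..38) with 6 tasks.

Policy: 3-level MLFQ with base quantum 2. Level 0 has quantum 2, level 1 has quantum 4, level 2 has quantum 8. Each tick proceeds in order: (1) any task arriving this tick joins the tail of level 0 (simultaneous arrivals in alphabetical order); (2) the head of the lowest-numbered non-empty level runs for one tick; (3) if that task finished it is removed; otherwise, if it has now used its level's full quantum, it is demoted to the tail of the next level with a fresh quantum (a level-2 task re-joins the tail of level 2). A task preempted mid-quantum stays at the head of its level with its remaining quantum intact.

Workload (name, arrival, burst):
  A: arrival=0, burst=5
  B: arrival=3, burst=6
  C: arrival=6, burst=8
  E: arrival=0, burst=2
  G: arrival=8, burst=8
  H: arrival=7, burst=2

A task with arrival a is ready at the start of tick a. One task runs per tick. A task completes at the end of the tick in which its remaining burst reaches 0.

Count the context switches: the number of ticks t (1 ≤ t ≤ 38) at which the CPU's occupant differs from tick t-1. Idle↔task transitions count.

t=0: L0/L1/L2 = AE/-/- → run A
t=1: L0/L1/L2 = AE/-/- → run A
t=2: L0/L1/L2 = E/A/- → run E
t=3: L0/L1/L2 = EB/A/- → run E
t=4: L0/L1/L2 = B/A/- → run B
t=5: L0/L1/L2 = B/A/- → run B
t=6: L0/L1/L2 = C/AB/- → run C
t=7: L0/L1/L2 = CH/AB/- → run C
t=8: L0/L1/L2 = HG/ABC/- → run H
t=9: L0/L1/L2 = HG/ABC/- → run H
t=10: L0/L1/L2 = G/ABC/- → run G
t=11: L0/L1/L2 = G/ABC/- → run G
t=12: L0/L1/L2 = -/ABCG/- → run A
t=13: L0/L1/L2 = -/ABCG/- → run A
t=14: L0/L1/L2 = -/ABCG/- → run A
t=15: L0/L1/L2 = -/BCG/- → run B
t=16: L0/L1/L2 = -/BCG/- → run B
t=17: L0/L1/L2 = -/BCG/- → run B
t=18: L0/L1/L2 = -/BCG/- → run B
t=19: L0/L1/L2 = -/CG/- → run C
t=20: L0/L1/L2 = -/CG/- → run C
t=21: L0/L1/L2 = -/CG/- → run C
t=22: L0/L1/L2 = -/CG/- → run C
t=23: L0/L1/L2 = -/G/C → run G
t=24: L0/L1/L2 = -/G/C → run G
t=25: L0/L1/L2 = -/G/C → run G
t=26: L0/L1/L2 = -/G/C → run G
t=27: L0/L1/L2 = -/-/CG → run C
t=28: L0/L1/L2 = -/-/CG → run C
t=29: L0/L1/L2 = -/-/G → run G
t=30: L0/L1/L2 = -/-/G → run G
t=31: (idle)
t=32: (idle)
t=33: (idle)
t=34: (idle)
t=35: (idle)
t=36: (idle)
t=37: (idle)
t=38: (idle)

context switches = 12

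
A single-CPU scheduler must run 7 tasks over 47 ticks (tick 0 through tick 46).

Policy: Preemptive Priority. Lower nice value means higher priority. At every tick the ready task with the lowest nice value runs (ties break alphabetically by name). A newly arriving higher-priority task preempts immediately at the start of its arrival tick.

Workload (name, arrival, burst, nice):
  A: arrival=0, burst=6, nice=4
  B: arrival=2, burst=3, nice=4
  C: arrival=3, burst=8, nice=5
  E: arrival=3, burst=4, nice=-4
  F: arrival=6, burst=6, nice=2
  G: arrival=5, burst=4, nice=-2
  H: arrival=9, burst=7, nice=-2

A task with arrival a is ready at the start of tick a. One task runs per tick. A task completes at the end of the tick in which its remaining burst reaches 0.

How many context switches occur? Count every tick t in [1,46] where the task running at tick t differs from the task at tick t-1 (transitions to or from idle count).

context switches = 8

t=0: ready={A} → run A
t=1: ready={A} → run A
t=2: ready={A,B} → run A
t=3: ready={A,B,C,E} → run E
t=4: ready={A,B,C,E} → run E
t=5: ready={A,B,C,E,G} → run E
t=6: ready={A,B,C,E,F,G} → run E
t=7: ready={A,B,C,F,G} → run G
t=8: ready={A,B,C,F,G} → run G
t=9: ready={A,B,C,F,G,H} → run G
t=10: ready={A,B,C,F,G,H} → run G
t=11: ready={A,B,C,F,H} → run H
t=12: ready={A,B,C,F,H} → run H
t=13: ready={A,B,C,F,H} → run H
t=14: ready={A,B,C,F,H} → run H
t=15: ready={A,B,C,F,H} → run H
t=16: ready={A,B,C,F,H} → run H
t=17: ready={A,B,C,F,H} → run H
t=18: ready={A,B,C,F} → run F
t=19: ready={A,B,C,F} → run F
t=20: ready={A,B,C,F} → run F
t=21: ready={A,B,C,F} → run F
t=22: ready={A,B,C,F} → run F
t=23: ready={A,B,C,F} → run F
t=24: ready={A,B,C} → run A
t=25: ready={A,B,C} → run A
t=26: ready={A,B,C} → run A
t=27: ready={B,C} → run B
t=28: ready={B,C} → run B
t=29: ready={B,C} → run B
t=30: ready={C} → run C
t=31: ready={C} → run C
t=32: ready={C} → run C
t=33: ready={C} → run C
t=34: ready={C} → run C
t=35: ready={C} → run C
t=36: ready={C} → run C
t=37: ready={C} → run C
t=38: (idle)
t=39: (idle)
t=40: (idle)
t=41: (idle)
t=42: (idle)
t=43: (idle)
t=44: (idle)
t=45: (idle)
t=46: (idle)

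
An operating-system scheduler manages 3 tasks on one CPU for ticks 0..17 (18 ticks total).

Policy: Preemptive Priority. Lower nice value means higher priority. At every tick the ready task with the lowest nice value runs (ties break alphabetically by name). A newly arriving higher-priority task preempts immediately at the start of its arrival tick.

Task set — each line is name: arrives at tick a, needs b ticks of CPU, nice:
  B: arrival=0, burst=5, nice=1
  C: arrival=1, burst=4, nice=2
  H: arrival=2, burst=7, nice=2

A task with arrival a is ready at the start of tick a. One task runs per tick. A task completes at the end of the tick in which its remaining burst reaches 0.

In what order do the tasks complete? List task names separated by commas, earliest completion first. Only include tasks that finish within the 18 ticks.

t=0: ready={B} → run B
t=1: ready={B,C} → run B
t=2: ready={B,C,H} → run B
t=3: ready={B,C,H} → run B
t=4: ready={B,C,H} → run B
t=5: ready={C,H} → run C
t=6: ready={C,H} → run C
t=7: ready={C,H} → run C
t=8: ready={C,H} → run C
t=9: ready={H} → run H
t=10: ready={H} → run H
t=11: ready={H} → run H
t=12: ready={H} → run H
t=13: ready={H} → run H
t=14: ready={H} → run H
t=15: ready={H} → run H
t=16: (idle)
t=17: (idle)

completion order = B, C, H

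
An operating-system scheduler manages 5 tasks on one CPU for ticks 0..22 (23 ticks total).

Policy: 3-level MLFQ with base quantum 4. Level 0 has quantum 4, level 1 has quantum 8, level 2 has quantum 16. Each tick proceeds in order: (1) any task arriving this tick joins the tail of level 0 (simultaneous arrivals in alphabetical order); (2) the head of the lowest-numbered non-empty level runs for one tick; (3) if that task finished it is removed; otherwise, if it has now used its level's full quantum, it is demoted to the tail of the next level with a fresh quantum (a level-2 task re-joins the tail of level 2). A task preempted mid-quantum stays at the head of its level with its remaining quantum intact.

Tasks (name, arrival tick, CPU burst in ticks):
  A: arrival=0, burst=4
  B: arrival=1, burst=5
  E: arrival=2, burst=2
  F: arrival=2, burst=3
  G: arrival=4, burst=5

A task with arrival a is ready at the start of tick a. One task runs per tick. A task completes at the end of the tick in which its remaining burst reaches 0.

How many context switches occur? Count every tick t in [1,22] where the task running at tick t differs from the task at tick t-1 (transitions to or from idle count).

t=0: L0/L1/L2 = A/-/- → run A
t=1: L0/L1/L2 = AB/-/- → run A
t=2: L0/L1/L2 = ABEF/-/- → run A
t=3: L0/L1/L2 = ABEF/-/- → run A
t=4: L0/L1/L2 = BEFG/-/- → run B
t=5: L0/L1/L2 = BEFG/-/- → run B
t=6: L0/L1/L2 = BEFG/-/- → run B
t=7: L0/L1/L2 = BEFG/-/- → run B
t=8: L0/L1/L2 = EFG/B/- → run E
t=9: L0/L1/L2 = EFG/B/- → run E
t=10: L0/L1/L2 = FG/B/- → run F
t=11: L0/L1/L2 = FG/B/- → run F
t=12: L0/L1/L2 = FG/B/- → run F
t=13: L0/L1/L2 = G/B/- → run G
t=14: L0/L1/L2 = G/B/- → run G
t=15: L0/L1/L2 = G/B/- → run G
t=16: L0/L1/L2 = G/B/- → run G
t=17: L0/L1/L2 = -/BG/- → run B
t=18: L0/L1/L2 = -/G/- → run G
t=19: (idle)
t=20: (idle)
t=21: (idle)
t=22: (idle)

context switches = 7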